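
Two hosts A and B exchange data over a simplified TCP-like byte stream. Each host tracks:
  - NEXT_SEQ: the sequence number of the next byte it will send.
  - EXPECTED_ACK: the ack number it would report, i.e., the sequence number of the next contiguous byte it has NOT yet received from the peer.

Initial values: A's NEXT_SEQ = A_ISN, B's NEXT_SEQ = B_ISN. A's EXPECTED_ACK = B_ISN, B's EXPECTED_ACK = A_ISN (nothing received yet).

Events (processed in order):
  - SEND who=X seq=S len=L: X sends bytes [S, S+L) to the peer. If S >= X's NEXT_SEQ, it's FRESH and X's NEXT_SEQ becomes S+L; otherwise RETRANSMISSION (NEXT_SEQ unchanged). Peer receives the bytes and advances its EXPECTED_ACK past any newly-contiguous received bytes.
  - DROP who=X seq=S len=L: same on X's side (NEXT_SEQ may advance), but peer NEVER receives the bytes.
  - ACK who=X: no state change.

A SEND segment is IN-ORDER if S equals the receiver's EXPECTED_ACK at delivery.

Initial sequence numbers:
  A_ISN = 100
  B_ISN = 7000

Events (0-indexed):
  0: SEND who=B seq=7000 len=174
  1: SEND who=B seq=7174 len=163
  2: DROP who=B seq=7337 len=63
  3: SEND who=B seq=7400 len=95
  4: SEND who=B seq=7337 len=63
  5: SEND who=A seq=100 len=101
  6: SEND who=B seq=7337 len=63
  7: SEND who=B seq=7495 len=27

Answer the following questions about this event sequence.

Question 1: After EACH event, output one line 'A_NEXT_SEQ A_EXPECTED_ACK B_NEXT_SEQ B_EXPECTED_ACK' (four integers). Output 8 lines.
100 7174 7174 100
100 7337 7337 100
100 7337 7400 100
100 7337 7495 100
100 7495 7495 100
201 7495 7495 201
201 7495 7495 201
201 7522 7522 201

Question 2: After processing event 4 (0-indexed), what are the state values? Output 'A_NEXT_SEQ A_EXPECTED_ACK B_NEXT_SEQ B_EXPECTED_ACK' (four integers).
After event 0: A_seq=100 A_ack=7174 B_seq=7174 B_ack=100
After event 1: A_seq=100 A_ack=7337 B_seq=7337 B_ack=100
After event 2: A_seq=100 A_ack=7337 B_seq=7400 B_ack=100
After event 3: A_seq=100 A_ack=7337 B_seq=7495 B_ack=100
After event 4: A_seq=100 A_ack=7495 B_seq=7495 B_ack=100

100 7495 7495 100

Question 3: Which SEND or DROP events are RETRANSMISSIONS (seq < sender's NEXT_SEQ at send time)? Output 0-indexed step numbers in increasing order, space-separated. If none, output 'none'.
Step 0: SEND seq=7000 -> fresh
Step 1: SEND seq=7174 -> fresh
Step 2: DROP seq=7337 -> fresh
Step 3: SEND seq=7400 -> fresh
Step 4: SEND seq=7337 -> retransmit
Step 5: SEND seq=100 -> fresh
Step 6: SEND seq=7337 -> retransmit
Step 7: SEND seq=7495 -> fresh

Answer: 4 6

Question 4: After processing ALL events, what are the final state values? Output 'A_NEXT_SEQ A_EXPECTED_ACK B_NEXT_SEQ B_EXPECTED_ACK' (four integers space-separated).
Answer: 201 7522 7522 201

Derivation:
After event 0: A_seq=100 A_ack=7174 B_seq=7174 B_ack=100
After event 1: A_seq=100 A_ack=7337 B_seq=7337 B_ack=100
After event 2: A_seq=100 A_ack=7337 B_seq=7400 B_ack=100
After event 3: A_seq=100 A_ack=7337 B_seq=7495 B_ack=100
After event 4: A_seq=100 A_ack=7495 B_seq=7495 B_ack=100
After event 5: A_seq=201 A_ack=7495 B_seq=7495 B_ack=201
After event 6: A_seq=201 A_ack=7495 B_seq=7495 B_ack=201
After event 7: A_seq=201 A_ack=7522 B_seq=7522 B_ack=201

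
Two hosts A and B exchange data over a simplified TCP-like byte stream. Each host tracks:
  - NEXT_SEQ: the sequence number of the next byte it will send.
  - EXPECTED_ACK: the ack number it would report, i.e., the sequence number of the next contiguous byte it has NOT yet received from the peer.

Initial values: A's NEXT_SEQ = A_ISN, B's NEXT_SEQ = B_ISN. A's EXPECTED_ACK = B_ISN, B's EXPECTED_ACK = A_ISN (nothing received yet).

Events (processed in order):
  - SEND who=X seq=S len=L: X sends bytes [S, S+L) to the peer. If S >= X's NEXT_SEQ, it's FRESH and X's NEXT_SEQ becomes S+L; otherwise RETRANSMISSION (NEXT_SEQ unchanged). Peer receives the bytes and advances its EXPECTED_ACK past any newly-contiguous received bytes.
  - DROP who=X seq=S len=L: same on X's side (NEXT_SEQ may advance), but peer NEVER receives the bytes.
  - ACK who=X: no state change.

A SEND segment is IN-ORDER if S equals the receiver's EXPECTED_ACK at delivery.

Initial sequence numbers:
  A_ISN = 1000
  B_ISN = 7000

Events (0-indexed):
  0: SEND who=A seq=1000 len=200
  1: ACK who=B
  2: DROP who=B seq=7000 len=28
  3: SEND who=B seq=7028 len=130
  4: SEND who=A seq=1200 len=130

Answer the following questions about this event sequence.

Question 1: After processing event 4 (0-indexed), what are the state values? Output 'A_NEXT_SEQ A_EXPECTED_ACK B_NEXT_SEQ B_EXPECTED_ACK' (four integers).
After event 0: A_seq=1200 A_ack=7000 B_seq=7000 B_ack=1200
After event 1: A_seq=1200 A_ack=7000 B_seq=7000 B_ack=1200
After event 2: A_seq=1200 A_ack=7000 B_seq=7028 B_ack=1200
After event 3: A_seq=1200 A_ack=7000 B_seq=7158 B_ack=1200
After event 4: A_seq=1330 A_ack=7000 B_seq=7158 B_ack=1330

1330 7000 7158 1330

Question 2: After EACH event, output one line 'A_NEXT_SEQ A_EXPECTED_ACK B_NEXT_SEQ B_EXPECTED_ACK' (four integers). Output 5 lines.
1200 7000 7000 1200
1200 7000 7000 1200
1200 7000 7028 1200
1200 7000 7158 1200
1330 7000 7158 1330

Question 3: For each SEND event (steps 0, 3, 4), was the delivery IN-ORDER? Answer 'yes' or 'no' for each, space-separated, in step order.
Answer: yes no yes

Derivation:
Step 0: SEND seq=1000 -> in-order
Step 3: SEND seq=7028 -> out-of-order
Step 4: SEND seq=1200 -> in-order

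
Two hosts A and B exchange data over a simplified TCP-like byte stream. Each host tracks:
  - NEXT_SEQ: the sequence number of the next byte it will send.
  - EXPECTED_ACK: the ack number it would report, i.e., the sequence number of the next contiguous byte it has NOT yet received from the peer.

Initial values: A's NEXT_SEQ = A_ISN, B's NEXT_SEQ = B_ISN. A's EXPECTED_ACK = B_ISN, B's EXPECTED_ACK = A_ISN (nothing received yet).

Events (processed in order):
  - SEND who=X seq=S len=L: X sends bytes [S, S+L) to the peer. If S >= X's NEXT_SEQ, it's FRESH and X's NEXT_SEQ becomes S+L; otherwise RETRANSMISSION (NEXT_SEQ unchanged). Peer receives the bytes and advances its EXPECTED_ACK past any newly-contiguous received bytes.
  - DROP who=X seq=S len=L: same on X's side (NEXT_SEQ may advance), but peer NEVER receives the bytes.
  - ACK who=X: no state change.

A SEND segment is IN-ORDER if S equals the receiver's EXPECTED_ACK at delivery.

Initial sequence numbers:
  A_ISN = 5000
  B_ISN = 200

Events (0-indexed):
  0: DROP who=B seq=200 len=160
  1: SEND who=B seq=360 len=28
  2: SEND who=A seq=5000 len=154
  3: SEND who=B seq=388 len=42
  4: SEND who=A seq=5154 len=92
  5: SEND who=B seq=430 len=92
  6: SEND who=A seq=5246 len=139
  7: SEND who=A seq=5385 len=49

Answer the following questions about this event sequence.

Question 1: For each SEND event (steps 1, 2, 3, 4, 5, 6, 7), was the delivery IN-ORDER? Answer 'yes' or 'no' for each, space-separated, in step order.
Answer: no yes no yes no yes yes

Derivation:
Step 1: SEND seq=360 -> out-of-order
Step 2: SEND seq=5000 -> in-order
Step 3: SEND seq=388 -> out-of-order
Step 4: SEND seq=5154 -> in-order
Step 5: SEND seq=430 -> out-of-order
Step 6: SEND seq=5246 -> in-order
Step 7: SEND seq=5385 -> in-order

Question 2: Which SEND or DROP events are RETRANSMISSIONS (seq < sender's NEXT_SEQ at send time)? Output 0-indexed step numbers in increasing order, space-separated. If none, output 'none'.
Step 0: DROP seq=200 -> fresh
Step 1: SEND seq=360 -> fresh
Step 2: SEND seq=5000 -> fresh
Step 3: SEND seq=388 -> fresh
Step 4: SEND seq=5154 -> fresh
Step 5: SEND seq=430 -> fresh
Step 6: SEND seq=5246 -> fresh
Step 7: SEND seq=5385 -> fresh

Answer: none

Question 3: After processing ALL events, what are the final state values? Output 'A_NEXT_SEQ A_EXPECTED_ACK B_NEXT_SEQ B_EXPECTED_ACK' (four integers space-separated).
Answer: 5434 200 522 5434

Derivation:
After event 0: A_seq=5000 A_ack=200 B_seq=360 B_ack=5000
After event 1: A_seq=5000 A_ack=200 B_seq=388 B_ack=5000
After event 2: A_seq=5154 A_ack=200 B_seq=388 B_ack=5154
After event 3: A_seq=5154 A_ack=200 B_seq=430 B_ack=5154
After event 4: A_seq=5246 A_ack=200 B_seq=430 B_ack=5246
After event 5: A_seq=5246 A_ack=200 B_seq=522 B_ack=5246
After event 6: A_seq=5385 A_ack=200 B_seq=522 B_ack=5385
After event 7: A_seq=5434 A_ack=200 B_seq=522 B_ack=5434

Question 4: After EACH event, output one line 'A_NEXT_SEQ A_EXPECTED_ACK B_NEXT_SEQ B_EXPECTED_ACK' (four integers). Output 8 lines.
5000 200 360 5000
5000 200 388 5000
5154 200 388 5154
5154 200 430 5154
5246 200 430 5246
5246 200 522 5246
5385 200 522 5385
5434 200 522 5434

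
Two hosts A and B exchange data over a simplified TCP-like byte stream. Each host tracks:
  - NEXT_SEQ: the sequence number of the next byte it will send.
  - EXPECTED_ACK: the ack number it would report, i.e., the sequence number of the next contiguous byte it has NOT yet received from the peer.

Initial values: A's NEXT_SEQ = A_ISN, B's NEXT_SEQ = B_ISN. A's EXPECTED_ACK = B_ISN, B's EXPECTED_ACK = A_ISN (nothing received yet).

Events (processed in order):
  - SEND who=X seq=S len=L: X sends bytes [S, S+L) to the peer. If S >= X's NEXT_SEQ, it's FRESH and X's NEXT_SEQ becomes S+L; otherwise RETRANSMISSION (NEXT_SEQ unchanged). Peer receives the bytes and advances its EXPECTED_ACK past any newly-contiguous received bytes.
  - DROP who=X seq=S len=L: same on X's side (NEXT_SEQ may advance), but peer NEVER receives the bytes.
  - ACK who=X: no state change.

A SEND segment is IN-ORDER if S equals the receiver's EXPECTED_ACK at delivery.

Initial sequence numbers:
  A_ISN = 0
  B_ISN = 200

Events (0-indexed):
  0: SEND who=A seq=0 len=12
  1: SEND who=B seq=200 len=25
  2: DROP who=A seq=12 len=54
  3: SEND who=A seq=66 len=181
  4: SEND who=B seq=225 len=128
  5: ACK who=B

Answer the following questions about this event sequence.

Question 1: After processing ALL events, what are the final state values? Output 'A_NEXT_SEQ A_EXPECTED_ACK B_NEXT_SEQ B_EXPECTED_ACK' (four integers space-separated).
Answer: 247 353 353 12

Derivation:
After event 0: A_seq=12 A_ack=200 B_seq=200 B_ack=12
After event 1: A_seq=12 A_ack=225 B_seq=225 B_ack=12
After event 2: A_seq=66 A_ack=225 B_seq=225 B_ack=12
After event 3: A_seq=247 A_ack=225 B_seq=225 B_ack=12
After event 4: A_seq=247 A_ack=353 B_seq=353 B_ack=12
After event 5: A_seq=247 A_ack=353 B_seq=353 B_ack=12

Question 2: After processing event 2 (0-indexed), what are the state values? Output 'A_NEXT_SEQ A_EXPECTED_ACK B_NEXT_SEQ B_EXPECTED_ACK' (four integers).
After event 0: A_seq=12 A_ack=200 B_seq=200 B_ack=12
After event 1: A_seq=12 A_ack=225 B_seq=225 B_ack=12
After event 2: A_seq=66 A_ack=225 B_seq=225 B_ack=12

66 225 225 12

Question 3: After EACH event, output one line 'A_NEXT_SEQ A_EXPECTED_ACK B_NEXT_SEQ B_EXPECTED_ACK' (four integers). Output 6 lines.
12 200 200 12
12 225 225 12
66 225 225 12
247 225 225 12
247 353 353 12
247 353 353 12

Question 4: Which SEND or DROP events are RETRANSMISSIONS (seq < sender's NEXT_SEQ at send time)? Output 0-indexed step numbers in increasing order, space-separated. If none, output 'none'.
Answer: none

Derivation:
Step 0: SEND seq=0 -> fresh
Step 1: SEND seq=200 -> fresh
Step 2: DROP seq=12 -> fresh
Step 3: SEND seq=66 -> fresh
Step 4: SEND seq=225 -> fresh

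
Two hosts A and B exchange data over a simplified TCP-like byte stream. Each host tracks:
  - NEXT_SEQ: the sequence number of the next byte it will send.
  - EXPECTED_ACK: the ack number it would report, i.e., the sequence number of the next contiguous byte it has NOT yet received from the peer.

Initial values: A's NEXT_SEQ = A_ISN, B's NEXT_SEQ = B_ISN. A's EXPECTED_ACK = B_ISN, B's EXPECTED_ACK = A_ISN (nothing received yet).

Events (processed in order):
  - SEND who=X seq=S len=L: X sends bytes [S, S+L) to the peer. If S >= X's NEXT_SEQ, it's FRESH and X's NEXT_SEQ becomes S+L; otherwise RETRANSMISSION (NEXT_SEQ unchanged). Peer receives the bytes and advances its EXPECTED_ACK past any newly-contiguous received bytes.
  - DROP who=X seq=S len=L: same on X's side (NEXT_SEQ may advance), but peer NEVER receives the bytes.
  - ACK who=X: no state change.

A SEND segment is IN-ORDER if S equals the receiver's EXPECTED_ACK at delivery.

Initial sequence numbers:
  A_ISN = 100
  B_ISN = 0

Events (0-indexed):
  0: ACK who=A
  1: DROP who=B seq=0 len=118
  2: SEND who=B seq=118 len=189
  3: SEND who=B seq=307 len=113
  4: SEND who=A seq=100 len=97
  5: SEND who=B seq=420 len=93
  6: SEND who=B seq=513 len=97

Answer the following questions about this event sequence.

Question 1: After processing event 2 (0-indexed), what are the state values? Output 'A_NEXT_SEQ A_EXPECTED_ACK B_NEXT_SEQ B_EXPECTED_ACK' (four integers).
After event 0: A_seq=100 A_ack=0 B_seq=0 B_ack=100
After event 1: A_seq=100 A_ack=0 B_seq=118 B_ack=100
After event 2: A_seq=100 A_ack=0 B_seq=307 B_ack=100

100 0 307 100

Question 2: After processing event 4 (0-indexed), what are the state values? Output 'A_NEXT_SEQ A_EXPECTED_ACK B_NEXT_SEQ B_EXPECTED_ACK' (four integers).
After event 0: A_seq=100 A_ack=0 B_seq=0 B_ack=100
After event 1: A_seq=100 A_ack=0 B_seq=118 B_ack=100
After event 2: A_seq=100 A_ack=0 B_seq=307 B_ack=100
After event 3: A_seq=100 A_ack=0 B_seq=420 B_ack=100
After event 4: A_seq=197 A_ack=0 B_seq=420 B_ack=197

197 0 420 197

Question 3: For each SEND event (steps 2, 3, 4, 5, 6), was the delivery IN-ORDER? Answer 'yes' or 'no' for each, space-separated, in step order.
Step 2: SEND seq=118 -> out-of-order
Step 3: SEND seq=307 -> out-of-order
Step 4: SEND seq=100 -> in-order
Step 5: SEND seq=420 -> out-of-order
Step 6: SEND seq=513 -> out-of-order

Answer: no no yes no no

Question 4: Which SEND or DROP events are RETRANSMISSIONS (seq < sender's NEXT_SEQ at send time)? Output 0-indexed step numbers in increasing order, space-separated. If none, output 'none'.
Answer: none

Derivation:
Step 1: DROP seq=0 -> fresh
Step 2: SEND seq=118 -> fresh
Step 3: SEND seq=307 -> fresh
Step 4: SEND seq=100 -> fresh
Step 5: SEND seq=420 -> fresh
Step 6: SEND seq=513 -> fresh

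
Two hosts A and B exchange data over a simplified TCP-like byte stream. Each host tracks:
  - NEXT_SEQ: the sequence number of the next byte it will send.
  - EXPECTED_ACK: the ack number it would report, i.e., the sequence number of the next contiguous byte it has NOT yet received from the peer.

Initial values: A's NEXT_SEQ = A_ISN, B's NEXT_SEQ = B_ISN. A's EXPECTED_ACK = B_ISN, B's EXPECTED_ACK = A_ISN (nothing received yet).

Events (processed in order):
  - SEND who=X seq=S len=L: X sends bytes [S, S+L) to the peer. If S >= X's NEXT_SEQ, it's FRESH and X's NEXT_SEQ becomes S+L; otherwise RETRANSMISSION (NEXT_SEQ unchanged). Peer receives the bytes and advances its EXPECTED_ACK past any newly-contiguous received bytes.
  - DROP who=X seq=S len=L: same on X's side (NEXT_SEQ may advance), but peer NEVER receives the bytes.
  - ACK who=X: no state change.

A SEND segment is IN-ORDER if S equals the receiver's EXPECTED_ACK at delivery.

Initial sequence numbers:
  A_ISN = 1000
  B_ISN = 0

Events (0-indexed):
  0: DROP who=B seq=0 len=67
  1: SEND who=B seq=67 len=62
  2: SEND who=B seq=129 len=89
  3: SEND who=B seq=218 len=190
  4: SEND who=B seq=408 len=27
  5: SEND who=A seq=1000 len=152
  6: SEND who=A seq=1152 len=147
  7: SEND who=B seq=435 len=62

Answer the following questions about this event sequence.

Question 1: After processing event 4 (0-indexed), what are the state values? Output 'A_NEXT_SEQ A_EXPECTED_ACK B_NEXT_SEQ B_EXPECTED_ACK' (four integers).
After event 0: A_seq=1000 A_ack=0 B_seq=67 B_ack=1000
After event 1: A_seq=1000 A_ack=0 B_seq=129 B_ack=1000
After event 2: A_seq=1000 A_ack=0 B_seq=218 B_ack=1000
After event 3: A_seq=1000 A_ack=0 B_seq=408 B_ack=1000
After event 4: A_seq=1000 A_ack=0 B_seq=435 B_ack=1000

1000 0 435 1000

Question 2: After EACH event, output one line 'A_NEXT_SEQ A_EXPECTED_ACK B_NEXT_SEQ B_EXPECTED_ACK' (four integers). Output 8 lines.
1000 0 67 1000
1000 0 129 1000
1000 0 218 1000
1000 0 408 1000
1000 0 435 1000
1152 0 435 1152
1299 0 435 1299
1299 0 497 1299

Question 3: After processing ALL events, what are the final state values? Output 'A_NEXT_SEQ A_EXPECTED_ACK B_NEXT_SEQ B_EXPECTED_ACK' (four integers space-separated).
Answer: 1299 0 497 1299

Derivation:
After event 0: A_seq=1000 A_ack=0 B_seq=67 B_ack=1000
After event 1: A_seq=1000 A_ack=0 B_seq=129 B_ack=1000
After event 2: A_seq=1000 A_ack=0 B_seq=218 B_ack=1000
After event 3: A_seq=1000 A_ack=0 B_seq=408 B_ack=1000
After event 4: A_seq=1000 A_ack=0 B_seq=435 B_ack=1000
After event 5: A_seq=1152 A_ack=0 B_seq=435 B_ack=1152
After event 6: A_seq=1299 A_ack=0 B_seq=435 B_ack=1299
After event 7: A_seq=1299 A_ack=0 B_seq=497 B_ack=1299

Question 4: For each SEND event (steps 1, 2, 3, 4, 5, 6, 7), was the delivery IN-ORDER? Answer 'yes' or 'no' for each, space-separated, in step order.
Answer: no no no no yes yes no

Derivation:
Step 1: SEND seq=67 -> out-of-order
Step 2: SEND seq=129 -> out-of-order
Step 3: SEND seq=218 -> out-of-order
Step 4: SEND seq=408 -> out-of-order
Step 5: SEND seq=1000 -> in-order
Step 6: SEND seq=1152 -> in-order
Step 7: SEND seq=435 -> out-of-order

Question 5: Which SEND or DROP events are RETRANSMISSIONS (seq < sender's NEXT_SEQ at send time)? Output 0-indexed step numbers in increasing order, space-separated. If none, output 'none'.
Answer: none

Derivation:
Step 0: DROP seq=0 -> fresh
Step 1: SEND seq=67 -> fresh
Step 2: SEND seq=129 -> fresh
Step 3: SEND seq=218 -> fresh
Step 4: SEND seq=408 -> fresh
Step 5: SEND seq=1000 -> fresh
Step 6: SEND seq=1152 -> fresh
Step 7: SEND seq=435 -> fresh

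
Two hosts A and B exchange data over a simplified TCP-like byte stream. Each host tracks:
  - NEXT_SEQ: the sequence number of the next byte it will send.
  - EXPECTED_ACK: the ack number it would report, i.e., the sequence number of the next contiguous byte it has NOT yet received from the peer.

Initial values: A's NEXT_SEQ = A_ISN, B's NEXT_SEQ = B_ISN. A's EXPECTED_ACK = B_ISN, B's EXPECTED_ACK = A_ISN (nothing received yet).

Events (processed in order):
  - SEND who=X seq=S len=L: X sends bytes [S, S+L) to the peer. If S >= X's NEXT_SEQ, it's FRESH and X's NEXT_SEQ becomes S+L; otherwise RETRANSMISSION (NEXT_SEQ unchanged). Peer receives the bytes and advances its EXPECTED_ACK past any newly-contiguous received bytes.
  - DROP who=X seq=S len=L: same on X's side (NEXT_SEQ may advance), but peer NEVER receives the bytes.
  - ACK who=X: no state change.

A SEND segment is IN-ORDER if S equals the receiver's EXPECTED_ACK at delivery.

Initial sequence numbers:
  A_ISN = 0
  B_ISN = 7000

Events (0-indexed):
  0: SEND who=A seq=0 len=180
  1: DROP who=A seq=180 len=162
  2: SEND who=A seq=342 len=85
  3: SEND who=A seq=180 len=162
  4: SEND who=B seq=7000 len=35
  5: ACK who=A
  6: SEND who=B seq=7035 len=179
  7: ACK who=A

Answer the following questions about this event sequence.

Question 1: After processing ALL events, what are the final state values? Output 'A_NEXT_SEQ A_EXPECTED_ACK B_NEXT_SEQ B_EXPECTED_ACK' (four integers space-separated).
Answer: 427 7214 7214 427

Derivation:
After event 0: A_seq=180 A_ack=7000 B_seq=7000 B_ack=180
After event 1: A_seq=342 A_ack=7000 B_seq=7000 B_ack=180
After event 2: A_seq=427 A_ack=7000 B_seq=7000 B_ack=180
After event 3: A_seq=427 A_ack=7000 B_seq=7000 B_ack=427
After event 4: A_seq=427 A_ack=7035 B_seq=7035 B_ack=427
After event 5: A_seq=427 A_ack=7035 B_seq=7035 B_ack=427
After event 6: A_seq=427 A_ack=7214 B_seq=7214 B_ack=427
After event 7: A_seq=427 A_ack=7214 B_seq=7214 B_ack=427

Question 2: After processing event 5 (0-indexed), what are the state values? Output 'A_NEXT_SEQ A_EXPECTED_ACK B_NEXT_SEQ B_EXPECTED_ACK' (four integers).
After event 0: A_seq=180 A_ack=7000 B_seq=7000 B_ack=180
After event 1: A_seq=342 A_ack=7000 B_seq=7000 B_ack=180
After event 2: A_seq=427 A_ack=7000 B_seq=7000 B_ack=180
After event 3: A_seq=427 A_ack=7000 B_seq=7000 B_ack=427
After event 4: A_seq=427 A_ack=7035 B_seq=7035 B_ack=427
After event 5: A_seq=427 A_ack=7035 B_seq=7035 B_ack=427

427 7035 7035 427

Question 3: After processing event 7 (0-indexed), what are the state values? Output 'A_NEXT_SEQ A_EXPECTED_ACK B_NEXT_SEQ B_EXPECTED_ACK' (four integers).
After event 0: A_seq=180 A_ack=7000 B_seq=7000 B_ack=180
After event 1: A_seq=342 A_ack=7000 B_seq=7000 B_ack=180
After event 2: A_seq=427 A_ack=7000 B_seq=7000 B_ack=180
After event 3: A_seq=427 A_ack=7000 B_seq=7000 B_ack=427
After event 4: A_seq=427 A_ack=7035 B_seq=7035 B_ack=427
After event 5: A_seq=427 A_ack=7035 B_seq=7035 B_ack=427
After event 6: A_seq=427 A_ack=7214 B_seq=7214 B_ack=427
After event 7: A_seq=427 A_ack=7214 B_seq=7214 B_ack=427

427 7214 7214 427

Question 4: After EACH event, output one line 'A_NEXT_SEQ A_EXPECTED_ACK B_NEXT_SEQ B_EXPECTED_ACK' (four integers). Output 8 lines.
180 7000 7000 180
342 7000 7000 180
427 7000 7000 180
427 7000 7000 427
427 7035 7035 427
427 7035 7035 427
427 7214 7214 427
427 7214 7214 427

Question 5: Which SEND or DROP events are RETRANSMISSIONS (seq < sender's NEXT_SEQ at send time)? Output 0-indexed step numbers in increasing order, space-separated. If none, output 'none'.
Answer: 3

Derivation:
Step 0: SEND seq=0 -> fresh
Step 1: DROP seq=180 -> fresh
Step 2: SEND seq=342 -> fresh
Step 3: SEND seq=180 -> retransmit
Step 4: SEND seq=7000 -> fresh
Step 6: SEND seq=7035 -> fresh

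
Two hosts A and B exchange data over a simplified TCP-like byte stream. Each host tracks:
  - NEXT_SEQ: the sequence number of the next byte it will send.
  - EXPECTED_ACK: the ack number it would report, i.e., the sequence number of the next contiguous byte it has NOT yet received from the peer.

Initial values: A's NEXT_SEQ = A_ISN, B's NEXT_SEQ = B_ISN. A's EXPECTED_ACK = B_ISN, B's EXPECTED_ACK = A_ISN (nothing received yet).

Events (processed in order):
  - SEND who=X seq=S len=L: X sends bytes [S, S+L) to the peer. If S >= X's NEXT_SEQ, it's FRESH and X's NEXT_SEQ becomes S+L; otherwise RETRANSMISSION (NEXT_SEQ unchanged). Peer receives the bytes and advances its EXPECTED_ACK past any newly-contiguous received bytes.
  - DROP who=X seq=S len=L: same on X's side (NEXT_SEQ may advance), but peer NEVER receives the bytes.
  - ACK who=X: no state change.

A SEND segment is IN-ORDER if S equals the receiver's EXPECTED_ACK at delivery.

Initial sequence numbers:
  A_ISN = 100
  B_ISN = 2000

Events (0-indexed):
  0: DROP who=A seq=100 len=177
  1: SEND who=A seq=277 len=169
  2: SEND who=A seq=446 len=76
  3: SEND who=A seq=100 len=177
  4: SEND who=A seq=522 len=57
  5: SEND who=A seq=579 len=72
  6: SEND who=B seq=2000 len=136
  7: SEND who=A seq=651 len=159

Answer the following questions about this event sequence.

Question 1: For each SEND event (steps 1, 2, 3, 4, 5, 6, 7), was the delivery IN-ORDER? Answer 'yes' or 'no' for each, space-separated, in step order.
Answer: no no yes yes yes yes yes

Derivation:
Step 1: SEND seq=277 -> out-of-order
Step 2: SEND seq=446 -> out-of-order
Step 3: SEND seq=100 -> in-order
Step 4: SEND seq=522 -> in-order
Step 5: SEND seq=579 -> in-order
Step 6: SEND seq=2000 -> in-order
Step 7: SEND seq=651 -> in-order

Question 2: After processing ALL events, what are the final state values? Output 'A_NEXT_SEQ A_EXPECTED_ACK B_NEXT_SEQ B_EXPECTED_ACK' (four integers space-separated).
After event 0: A_seq=277 A_ack=2000 B_seq=2000 B_ack=100
After event 1: A_seq=446 A_ack=2000 B_seq=2000 B_ack=100
After event 2: A_seq=522 A_ack=2000 B_seq=2000 B_ack=100
After event 3: A_seq=522 A_ack=2000 B_seq=2000 B_ack=522
After event 4: A_seq=579 A_ack=2000 B_seq=2000 B_ack=579
After event 5: A_seq=651 A_ack=2000 B_seq=2000 B_ack=651
After event 6: A_seq=651 A_ack=2136 B_seq=2136 B_ack=651
After event 7: A_seq=810 A_ack=2136 B_seq=2136 B_ack=810

Answer: 810 2136 2136 810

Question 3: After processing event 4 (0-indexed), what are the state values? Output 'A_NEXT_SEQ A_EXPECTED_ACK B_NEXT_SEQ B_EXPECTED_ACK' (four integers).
After event 0: A_seq=277 A_ack=2000 B_seq=2000 B_ack=100
After event 1: A_seq=446 A_ack=2000 B_seq=2000 B_ack=100
After event 2: A_seq=522 A_ack=2000 B_seq=2000 B_ack=100
After event 3: A_seq=522 A_ack=2000 B_seq=2000 B_ack=522
After event 4: A_seq=579 A_ack=2000 B_seq=2000 B_ack=579

579 2000 2000 579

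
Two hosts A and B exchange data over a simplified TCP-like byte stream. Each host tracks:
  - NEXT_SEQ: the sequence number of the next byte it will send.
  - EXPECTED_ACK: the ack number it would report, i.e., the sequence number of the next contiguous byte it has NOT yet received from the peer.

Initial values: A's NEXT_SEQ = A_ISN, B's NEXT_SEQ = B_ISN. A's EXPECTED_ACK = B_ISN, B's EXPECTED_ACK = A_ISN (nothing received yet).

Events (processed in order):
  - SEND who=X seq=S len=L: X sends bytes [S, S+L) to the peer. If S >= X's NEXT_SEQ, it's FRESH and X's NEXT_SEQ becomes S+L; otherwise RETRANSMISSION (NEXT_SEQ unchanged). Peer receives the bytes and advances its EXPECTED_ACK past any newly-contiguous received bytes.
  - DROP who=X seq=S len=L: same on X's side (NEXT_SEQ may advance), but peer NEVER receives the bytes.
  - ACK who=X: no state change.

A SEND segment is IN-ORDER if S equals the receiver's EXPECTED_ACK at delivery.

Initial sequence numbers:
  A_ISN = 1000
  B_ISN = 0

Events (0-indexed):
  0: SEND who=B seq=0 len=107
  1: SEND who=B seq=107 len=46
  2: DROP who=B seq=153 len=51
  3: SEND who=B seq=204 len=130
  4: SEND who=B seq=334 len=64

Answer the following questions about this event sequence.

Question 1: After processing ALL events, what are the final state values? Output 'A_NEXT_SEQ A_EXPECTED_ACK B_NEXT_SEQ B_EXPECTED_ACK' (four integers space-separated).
Answer: 1000 153 398 1000

Derivation:
After event 0: A_seq=1000 A_ack=107 B_seq=107 B_ack=1000
After event 1: A_seq=1000 A_ack=153 B_seq=153 B_ack=1000
After event 2: A_seq=1000 A_ack=153 B_seq=204 B_ack=1000
After event 3: A_seq=1000 A_ack=153 B_seq=334 B_ack=1000
After event 4: A_seq=1000 A_ack=153 B_seq=398 B_ack=1000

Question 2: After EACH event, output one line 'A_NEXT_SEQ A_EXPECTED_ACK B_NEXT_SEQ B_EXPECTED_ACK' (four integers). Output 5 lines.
1000 107 107 1000
1000 153 153 1000
1000 153 204 1000
1000 153 334 1000
1000 153 398 1000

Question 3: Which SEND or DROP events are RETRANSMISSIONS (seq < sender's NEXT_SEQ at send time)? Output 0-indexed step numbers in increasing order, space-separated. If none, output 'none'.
Answer: none

Derivation:
Step 0: SEND seq=0 -> fresh
Step 1: SEND seq=107 -> fresh
Step 2: DROP seq=153 -> fresh
Step 3: SEND seq=204 -> fresh
Step 4: SEND seq=334 -> fresh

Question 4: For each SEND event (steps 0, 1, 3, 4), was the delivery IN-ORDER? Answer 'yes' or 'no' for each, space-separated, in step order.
Answer: yes yes no no

Derivation:
Step 0: SEND seq=0 -> in-order
Step 1: SEND seq=107 -> in-order
Step 3: SEND seq=204 -> out-of-order
Step 4: SEND seq=334 -> out-of-order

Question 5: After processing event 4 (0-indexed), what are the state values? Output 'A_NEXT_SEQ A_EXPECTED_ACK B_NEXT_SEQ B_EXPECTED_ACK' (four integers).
After event 0: A_seq=1000 A_ack=107 B_seq=107 B_ack=1000
After event 1: A_seq=1000 A_ack=153 B_seq=153 B_ack=1000
After event 2: A_seq=1000 A_ack=153 B_seq=204 B_ack=1000
After event 3: A_seq=1000 A_ack=153 B_seq=334 B_ack=1000
After event 4: A_seq=1000 A_ack=153 B_seq=398 B_ack=1000

1000 153 398 1000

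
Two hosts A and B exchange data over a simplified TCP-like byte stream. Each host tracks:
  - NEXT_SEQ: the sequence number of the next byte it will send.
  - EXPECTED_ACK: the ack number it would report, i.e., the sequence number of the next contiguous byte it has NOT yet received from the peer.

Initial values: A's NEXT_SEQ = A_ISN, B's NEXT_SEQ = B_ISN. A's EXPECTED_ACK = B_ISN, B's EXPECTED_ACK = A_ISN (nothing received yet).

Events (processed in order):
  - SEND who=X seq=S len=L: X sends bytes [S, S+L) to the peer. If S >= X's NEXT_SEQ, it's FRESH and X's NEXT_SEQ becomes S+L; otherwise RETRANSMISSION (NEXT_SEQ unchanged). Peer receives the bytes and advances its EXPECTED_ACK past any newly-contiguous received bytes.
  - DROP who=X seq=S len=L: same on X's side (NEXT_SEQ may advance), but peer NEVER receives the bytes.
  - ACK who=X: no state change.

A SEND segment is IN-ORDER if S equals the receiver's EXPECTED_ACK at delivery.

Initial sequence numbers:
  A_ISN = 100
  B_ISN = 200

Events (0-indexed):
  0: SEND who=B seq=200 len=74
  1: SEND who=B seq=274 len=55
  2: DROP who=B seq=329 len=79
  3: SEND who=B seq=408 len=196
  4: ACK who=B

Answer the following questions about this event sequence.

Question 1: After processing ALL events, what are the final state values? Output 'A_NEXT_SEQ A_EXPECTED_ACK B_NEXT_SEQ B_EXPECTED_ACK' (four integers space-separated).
Answer: 100 329 604 100

Derivation:
After event 0: A_seq=100 A_ack=274 B_seq=274 B_ack=100
After event 1: A_seq=100 A_ack=329 B_seq=329 B_ack=100
After event 2: A_seq=100 A_ack=329 B_seq=408 B_ack=100
After event 3: A_seq=100 A_ack=329 B_seq=604 B_ack=100
After event 4: A_seq=100 A_ack=329 B_seq=604 B_ack=100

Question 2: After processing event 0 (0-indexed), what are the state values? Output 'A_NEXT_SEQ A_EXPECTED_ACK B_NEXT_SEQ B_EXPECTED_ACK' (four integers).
After event 0: A_seq=100 A_ack=274 B_seq=274 B_ack=100

100 274 274 100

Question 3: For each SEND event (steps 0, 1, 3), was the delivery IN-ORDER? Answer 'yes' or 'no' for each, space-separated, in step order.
Step 0: SEND seq=200 -> in-order
Step 1: SEND seq=274 -> in-order
Step 3: SEND seq=408 -> out-of-order

Answer: yes yes no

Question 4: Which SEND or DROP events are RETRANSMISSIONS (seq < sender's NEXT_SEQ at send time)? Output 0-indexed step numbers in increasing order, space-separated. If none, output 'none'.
Step 0: SEND seq=200 -> fresh
Step 1: SEND seq=274 -> fresh
Step 2: DROP seq=329 -> fresh
Step 3: SEND seq=408 -> fresh

Answer: none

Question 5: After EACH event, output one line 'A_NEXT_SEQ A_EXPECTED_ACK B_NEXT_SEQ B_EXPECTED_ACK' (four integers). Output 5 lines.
100 274 274 100
100 329 329 100
100 329 408 100
100 329 604 100
100 329 604 100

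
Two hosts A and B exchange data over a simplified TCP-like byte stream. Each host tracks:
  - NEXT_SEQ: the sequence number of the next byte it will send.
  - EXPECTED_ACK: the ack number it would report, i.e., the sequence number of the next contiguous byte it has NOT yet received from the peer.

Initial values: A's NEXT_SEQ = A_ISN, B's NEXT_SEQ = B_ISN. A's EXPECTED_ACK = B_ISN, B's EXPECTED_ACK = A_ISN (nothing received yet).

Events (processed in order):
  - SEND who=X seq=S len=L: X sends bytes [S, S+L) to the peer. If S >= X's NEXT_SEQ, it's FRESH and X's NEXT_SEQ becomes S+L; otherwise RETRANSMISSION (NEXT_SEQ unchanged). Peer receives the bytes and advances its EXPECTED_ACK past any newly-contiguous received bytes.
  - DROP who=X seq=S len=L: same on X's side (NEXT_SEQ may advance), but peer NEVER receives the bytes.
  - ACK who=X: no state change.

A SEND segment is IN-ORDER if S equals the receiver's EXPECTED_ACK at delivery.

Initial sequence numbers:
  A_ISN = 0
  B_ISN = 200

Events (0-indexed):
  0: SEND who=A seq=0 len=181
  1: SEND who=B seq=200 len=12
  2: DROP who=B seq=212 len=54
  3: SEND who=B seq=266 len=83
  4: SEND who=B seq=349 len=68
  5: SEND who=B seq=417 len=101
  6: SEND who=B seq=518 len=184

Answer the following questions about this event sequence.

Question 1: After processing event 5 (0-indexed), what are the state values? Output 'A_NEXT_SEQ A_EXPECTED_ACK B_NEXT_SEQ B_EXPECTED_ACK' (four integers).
After event 0: A_seq=181 A_ack=200 B_seq=200 B_ack=181
After event 1: A_seq=181 A_ack=212 B_seq=212 B_ack=181
After event 2: A_seq=181 A_ack=212 B_seq=266 B_ack=181
After event 3: A_seq=181 A_ack=212 B_seq=349 B_ack=181
After event 4: A_seq=181 A_ack=212 B_seq=417 B_ack=181
After event 5: A_seq=181 A_ack=212 B_seq=518 B_ack=181

181 212 518 181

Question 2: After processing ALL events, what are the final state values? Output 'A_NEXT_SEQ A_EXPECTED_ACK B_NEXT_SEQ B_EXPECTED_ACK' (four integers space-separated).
Answer: 181 212 702 181

Derivation:
After event 0: A_seq=181 A_ack=200 B_seq=200 B_ack=181
After event 1: A_seq=181 A_ack=212 B_seq=212 B_ack=181
After event 2: A_seq=181 A_ack=212 B_seq=266 B_ack=181
After event 3: A_seq=181 A_ack=212 B_seq=349 B_ack=181
After event 4: A_seq=181 A_ack=212 B_seq=417 B_ack=181
After event 5: A_seq=181 A_ack=212 B_seq=518 B_ack=181
After event 6: A_seq=181 A_ack=212 B_seq=702 B_ack=181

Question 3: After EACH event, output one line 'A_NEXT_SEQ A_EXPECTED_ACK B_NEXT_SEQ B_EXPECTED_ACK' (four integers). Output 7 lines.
181 200 200 181
181 212 212 181
181 212 266 181
181 212 349 181
181 212 417 181
181 212 518 181
181 212 702 181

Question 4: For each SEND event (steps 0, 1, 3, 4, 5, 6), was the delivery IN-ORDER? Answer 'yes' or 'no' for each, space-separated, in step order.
Answer: yes yes no no no no

Derivation:
Step 0: SEND seq=0 -> in-order
Step 1: SEND seq=200 -> in-order
Step 3: SEND seq=266 -> out-of-order
Step 4: SEND seq=349 -> out-of-order
Step 5: SEND seq=417 -> out-of-order
Step 6: SEND seq=518 -> out-of-order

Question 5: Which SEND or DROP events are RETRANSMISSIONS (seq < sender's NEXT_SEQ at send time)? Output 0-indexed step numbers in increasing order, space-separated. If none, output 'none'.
Step 0: SEND seq=0 -> fresh
Step 1: SEND seq=200 -> fresh
Step 2: DROP seq=212 -> fresh
Step 3: SEND seq=266 -> fresh
Step 4: SEND seq=349 -> fresh
Step 5: SEND seq=417 -> fresh
Step 6: SEND seq=518 -> fresh

Answer: none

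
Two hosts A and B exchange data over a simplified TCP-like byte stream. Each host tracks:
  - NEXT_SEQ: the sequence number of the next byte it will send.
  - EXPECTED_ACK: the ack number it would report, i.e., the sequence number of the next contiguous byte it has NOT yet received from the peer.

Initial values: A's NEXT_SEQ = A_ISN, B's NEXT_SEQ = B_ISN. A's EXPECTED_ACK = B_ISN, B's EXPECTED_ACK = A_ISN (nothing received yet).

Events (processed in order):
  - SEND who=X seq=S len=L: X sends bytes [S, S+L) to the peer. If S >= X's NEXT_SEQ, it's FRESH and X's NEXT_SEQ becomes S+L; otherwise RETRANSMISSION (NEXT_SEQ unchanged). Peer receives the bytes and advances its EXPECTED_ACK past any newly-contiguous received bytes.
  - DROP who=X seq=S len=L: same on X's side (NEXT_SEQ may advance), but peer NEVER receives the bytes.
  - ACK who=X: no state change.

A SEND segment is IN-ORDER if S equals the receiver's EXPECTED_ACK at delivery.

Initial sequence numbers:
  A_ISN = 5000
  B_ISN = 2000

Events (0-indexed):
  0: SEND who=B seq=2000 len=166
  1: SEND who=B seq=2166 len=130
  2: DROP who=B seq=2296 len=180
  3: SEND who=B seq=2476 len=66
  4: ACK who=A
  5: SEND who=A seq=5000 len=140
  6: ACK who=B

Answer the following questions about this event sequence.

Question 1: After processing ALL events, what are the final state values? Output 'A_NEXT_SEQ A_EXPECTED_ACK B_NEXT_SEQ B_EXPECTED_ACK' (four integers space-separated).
After event 0: A_seq=5000 A_ack=2166 B_seq=2166 B_ack=5000
After event 1: A_seq=5000 A_ack=2296 B_seq=2296 B_ack=5000
After event 2: A_seq=5000 A_ack=2296 B_seq=2476 B_ack=5000
After event 3: A_seq=5000 A_ack=2296 B_seq=2542 B_ack=5000
After event 4: A_seq=5000 A_ack=2296 B_seq=2542 B_ack=5000
After event 5: A_seq=5140 A_ack=2296 B_seq=2542 B_ack=5140
After event 6: A_seq=5140 A_ack=2296 B_seq=2542 B_ack=5140

Answer: 5140 2296 2542 5140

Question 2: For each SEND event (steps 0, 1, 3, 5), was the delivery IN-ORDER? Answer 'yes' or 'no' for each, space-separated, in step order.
Answer: yes yes no yes

Derivation:
Step 0: SEND seq=2000 -> in-order
Step 1: SEND seq=2166 -> in-order
Step 3: SEND seq=2476 -> out-of-order
Step 5: SEND seq=5000 -> in-order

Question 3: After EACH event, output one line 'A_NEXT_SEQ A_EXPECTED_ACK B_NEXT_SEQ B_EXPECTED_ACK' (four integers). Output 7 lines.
5000 2166 2166 5000
5000 2296 2296 5000
5000 2296 2476 5000
5000 2296 2542 5000
5000 2296 2542 5000
5140 2296 2542 5140
5140 2296 2542 5140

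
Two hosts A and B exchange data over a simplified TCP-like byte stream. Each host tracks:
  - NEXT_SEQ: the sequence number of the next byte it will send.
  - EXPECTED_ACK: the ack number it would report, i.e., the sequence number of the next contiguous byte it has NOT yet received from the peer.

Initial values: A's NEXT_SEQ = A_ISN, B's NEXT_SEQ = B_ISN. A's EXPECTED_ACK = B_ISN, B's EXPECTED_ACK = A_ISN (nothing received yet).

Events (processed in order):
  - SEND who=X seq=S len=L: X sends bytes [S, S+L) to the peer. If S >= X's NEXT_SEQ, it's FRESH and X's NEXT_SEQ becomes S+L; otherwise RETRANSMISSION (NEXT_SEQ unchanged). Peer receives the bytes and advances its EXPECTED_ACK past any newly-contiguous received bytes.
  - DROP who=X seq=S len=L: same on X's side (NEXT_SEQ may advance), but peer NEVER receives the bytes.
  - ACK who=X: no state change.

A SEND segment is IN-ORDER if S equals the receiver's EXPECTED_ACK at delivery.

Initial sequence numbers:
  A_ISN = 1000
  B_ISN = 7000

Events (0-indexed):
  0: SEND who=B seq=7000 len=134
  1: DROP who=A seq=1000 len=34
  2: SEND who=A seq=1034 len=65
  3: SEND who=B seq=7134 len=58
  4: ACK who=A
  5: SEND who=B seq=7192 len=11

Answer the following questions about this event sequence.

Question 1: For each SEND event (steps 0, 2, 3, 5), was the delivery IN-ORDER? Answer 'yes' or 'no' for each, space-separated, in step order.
Step 0: SEND seq=7000 -> in-order
Step 2: SEND seq=1034 -> out-of-order
Step 3: SEND seq=7134 -> in-order
Step 5: SEND seq=7192 -> in-order

Answer: yes no yes yes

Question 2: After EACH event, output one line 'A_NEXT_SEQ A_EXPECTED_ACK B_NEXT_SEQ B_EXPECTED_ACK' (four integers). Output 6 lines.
1000 7134 7134 1000
1034 7134 7134 1000
1099 7134 7134 1000
1099 7192 7192 1000
1099 7192 7192 1000
1099 7203 7203 1000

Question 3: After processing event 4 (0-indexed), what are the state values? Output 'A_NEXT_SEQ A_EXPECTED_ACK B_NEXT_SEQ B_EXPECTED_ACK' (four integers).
After event 0: A_seq=1000 A_ack=7134 B_seq=7134 B_ack=1000
After event 1: A_seq=1034 A_ack=7134 B_seq=7134 B_ack=1000
After event 2: A_seq=1099 A_ack=7134 B_seq=7134 B_ack=1000
After event 3: A_seq=1099 A_ack=7192 B_seq=7192 B_ack=1000
After event 4: A_seq=1099 A_ack=7192 B_seq=7192 B_ack=1000

1099 7192 7192 1000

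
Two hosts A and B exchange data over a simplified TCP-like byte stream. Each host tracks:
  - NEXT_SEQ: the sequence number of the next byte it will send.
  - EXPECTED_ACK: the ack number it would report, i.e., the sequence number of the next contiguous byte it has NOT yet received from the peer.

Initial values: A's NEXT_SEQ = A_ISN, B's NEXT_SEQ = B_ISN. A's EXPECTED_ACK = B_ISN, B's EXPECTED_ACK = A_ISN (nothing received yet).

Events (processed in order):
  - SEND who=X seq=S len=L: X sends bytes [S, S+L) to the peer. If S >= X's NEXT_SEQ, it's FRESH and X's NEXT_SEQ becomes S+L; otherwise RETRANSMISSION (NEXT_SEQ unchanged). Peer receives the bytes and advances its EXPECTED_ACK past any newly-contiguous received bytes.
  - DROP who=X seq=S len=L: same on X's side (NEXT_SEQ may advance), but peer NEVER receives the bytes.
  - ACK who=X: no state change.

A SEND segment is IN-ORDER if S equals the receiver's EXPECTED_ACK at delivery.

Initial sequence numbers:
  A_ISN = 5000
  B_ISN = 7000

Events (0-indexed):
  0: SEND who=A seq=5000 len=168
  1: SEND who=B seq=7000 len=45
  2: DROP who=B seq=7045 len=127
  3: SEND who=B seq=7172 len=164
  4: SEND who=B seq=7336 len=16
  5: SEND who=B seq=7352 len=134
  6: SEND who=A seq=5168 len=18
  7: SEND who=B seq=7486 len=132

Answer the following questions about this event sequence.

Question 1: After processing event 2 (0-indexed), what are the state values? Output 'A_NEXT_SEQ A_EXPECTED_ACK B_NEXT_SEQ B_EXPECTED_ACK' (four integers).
After event 0: A_seq=5168 A_ack=7000 B_seq=7000 B_ack=5168
After event 1: A_seq=5168 A_ack=7045 B_seq=7045 B_ack=5168
After event 2: A_seq=5168 A_ack=7045 B_seq=7172 B_ack=5168

5168 7045 7172 5168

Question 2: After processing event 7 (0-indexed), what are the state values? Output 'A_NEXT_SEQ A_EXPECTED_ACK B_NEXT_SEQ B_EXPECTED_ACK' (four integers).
After event 0: A_seq=5168 A_ack=7000 B_seq=7000 B_ack=5168
After event 1: A_seq=5168 A_ack=7045 B_seq=7045 B_ack=5168
After event 2: A_seq=5168 A_ack=7045 B_seq=7172 B_ack=5168
After event 3: A_seq=5168 A_ack=7045 B_seq=7336 B_ack=5168
After event 4: A_seq=5168 A_ack=7045 B_seq=7352 B_ack=5168
After event 5: A_seq=5168 A_ack=7045 B_seq=7486 B_ack=5168
After event 6: A_seq=5186 A_ack=7045 B_seq=7486 B_ack=5186
After event 7: A_seq=5186 A_ack=7045 B_seq=7618 B_ack=5186

5186 7045 7618 5186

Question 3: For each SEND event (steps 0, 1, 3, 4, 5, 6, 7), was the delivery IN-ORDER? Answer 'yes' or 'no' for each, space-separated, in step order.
Step 0: SEND seq=5000 -> in-order
Step 1: SEND seq=7000 -> in-order
Step 3: SEND seq=7172 -> out-of-order
Step 4: SEND seq=7336 -> out-of-order
Step 5: SEND seq=7352 -> out-of-order
Step 6: SEND seq=5168 -> in-order
Step 7: SEND seq=7486 -> out-of-order

Answer: yes yes no no no yes no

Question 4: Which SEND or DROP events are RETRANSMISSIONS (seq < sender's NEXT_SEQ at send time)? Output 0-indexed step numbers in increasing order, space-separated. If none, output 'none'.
Answer: none

Derivation:
Step 0: SEND seq=5000 -> fresh
Step 1: SEND seq=7000 -> fresh
Step 2: DROP seq=7045 -> fresh
Step 3: SEND seq=7172 -> fresh
Step 4: SEND seq=7336 -> fresh
Step 5: SEND seq=7352 -> fresh
Step 6: SEND seq=5168 -> fresh
Step 7: SEND seq=7486 -> fresh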